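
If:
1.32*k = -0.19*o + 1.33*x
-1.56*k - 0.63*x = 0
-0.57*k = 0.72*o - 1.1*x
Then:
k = 0.00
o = 0.00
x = 0.00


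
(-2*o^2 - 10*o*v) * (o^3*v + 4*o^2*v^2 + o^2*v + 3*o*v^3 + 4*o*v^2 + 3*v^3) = -2*o^5*v - 18*o^4*v^2 - 2*o^4*v - 46*o^3*v^3 - 18*o^3*v^2 - 30*o^2*v^4 - 46*o^2*v^3 - 30*o*v^4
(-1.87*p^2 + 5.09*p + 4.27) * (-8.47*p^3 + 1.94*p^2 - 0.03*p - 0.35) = 15.8389*p^5 - 46.7401*p^4 - 26.2362*p^3 + 8.7856*p^2 - 1.9096*p - 1.4945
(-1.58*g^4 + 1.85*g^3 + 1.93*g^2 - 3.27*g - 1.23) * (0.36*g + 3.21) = -0.5688*g^5 - 4.4058*g^4 + 6.6333*g^3 + 5.0181*g^2 - 10.9395*g - 3.9483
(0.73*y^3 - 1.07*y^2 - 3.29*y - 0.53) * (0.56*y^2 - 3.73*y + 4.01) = 0.4088*y^5 - 3.3221*y^4 + 5.076*y^3 + 7.6842*y^2 - 11.216*y - 2.1253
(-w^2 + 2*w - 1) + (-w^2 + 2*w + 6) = -2*w^2 + 4*w + 5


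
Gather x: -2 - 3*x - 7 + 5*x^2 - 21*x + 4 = 5*x^2 - 24*x - 5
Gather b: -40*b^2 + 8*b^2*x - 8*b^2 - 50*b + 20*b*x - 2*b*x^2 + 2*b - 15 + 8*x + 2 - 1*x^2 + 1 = b^2*(8*x - 48) + b*(-2*x^2 + 20*x - 48) - x^2 + 8*x - 12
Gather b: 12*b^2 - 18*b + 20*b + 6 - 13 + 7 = 12*b^2 + 2*b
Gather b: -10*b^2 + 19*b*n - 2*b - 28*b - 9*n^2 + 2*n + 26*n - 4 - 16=-10*b^2 + b*(19*n - 30) - 9*n^2 + 28*n - 20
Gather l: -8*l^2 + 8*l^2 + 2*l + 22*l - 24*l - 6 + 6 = 0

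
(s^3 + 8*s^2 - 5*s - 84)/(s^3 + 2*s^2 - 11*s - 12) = (s + 7)/(s + 1)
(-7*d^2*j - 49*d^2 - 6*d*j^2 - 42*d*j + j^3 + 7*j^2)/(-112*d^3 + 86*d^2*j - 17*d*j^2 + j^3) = (d*j + 7*d + j^2 + 7*j)/(16*d^2 - 10*d*j + j^2)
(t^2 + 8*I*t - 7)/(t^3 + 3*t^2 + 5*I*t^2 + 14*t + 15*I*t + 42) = (t + I)/(t^2 + t*(3 - 2*I) - 6*I)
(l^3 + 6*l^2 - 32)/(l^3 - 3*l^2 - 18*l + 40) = (l + 4)/(l - 5)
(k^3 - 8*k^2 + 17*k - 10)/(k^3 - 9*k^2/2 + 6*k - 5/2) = 2*(k^2 - 7*k + 10)/(2*k^2 - 7*k + 5)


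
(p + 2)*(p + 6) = p^2 + 8*p + 12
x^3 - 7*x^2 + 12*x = x*(x - 4)*(x - 3)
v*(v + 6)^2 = v^3 + 12*v^2 + 36*v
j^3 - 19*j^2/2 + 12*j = j*(j - 8)*(j - 3/2)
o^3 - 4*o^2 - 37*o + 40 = (o - 8)*(o - 1)*(o + 5)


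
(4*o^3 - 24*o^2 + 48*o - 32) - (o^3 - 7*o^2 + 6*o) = 3*o^3 - 17*o^2 + 42*o - 32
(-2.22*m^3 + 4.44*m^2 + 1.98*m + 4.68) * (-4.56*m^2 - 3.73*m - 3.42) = 10.1232*m^5 - 11.9658*m^4 - 17.9976*m^3 - 43.911*m^2 - 24.228*m - 16.0056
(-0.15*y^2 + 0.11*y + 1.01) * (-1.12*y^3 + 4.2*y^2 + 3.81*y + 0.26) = 0.168*y^5 - 0.7532*y^4 - 1.2407*y^3 + 4.6221*y^2 + 3.8767*y + 0.2626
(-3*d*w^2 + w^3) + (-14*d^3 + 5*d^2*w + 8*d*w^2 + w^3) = -14*d^3 + 5*d^2*w + 5*d*w^2 + 2*w^3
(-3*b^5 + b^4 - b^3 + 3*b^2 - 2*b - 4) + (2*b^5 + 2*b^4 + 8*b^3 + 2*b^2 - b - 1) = -b^5 + 3*b^4 + 7*b^3 + 5*b^2 - 3*b - 5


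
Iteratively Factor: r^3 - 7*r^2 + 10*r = (r - 2)*(r^2 - 5*r) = (r - 5)*(r - 2)*(r)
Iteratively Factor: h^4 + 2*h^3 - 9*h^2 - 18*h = (h + 3)*(h^3 - h^2 - 6*h) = (h - 3)*(h + 3)*(h^2 + 2*h) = h*(h - 3)*(h + 3)*(h + 2)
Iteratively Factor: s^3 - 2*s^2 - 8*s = (s)*(s^2 - 2*s - 8) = s*(s + 2)*(s - 4)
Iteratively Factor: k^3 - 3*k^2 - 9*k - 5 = (k - 5)*(k^2 + 2*k + 1) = (k - 5)*(k + 1)*(k + 1)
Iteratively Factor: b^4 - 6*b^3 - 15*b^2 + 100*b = (b - 5)*(b^3 - b^2 - 20*b) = (b - 5)^2*(b^2 + 4*b) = (b - 5)^2*(b + 4)*(b)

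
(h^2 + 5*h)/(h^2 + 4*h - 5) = h/(h - 1)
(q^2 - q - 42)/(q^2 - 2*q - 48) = (q - 7)/(q - 8)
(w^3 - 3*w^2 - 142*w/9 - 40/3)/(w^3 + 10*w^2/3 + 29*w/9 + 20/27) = 3*(w - 6)/(3*w + 1)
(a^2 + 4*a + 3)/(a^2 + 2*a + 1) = (a + 3)/(a + 1)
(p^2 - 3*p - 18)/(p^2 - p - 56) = (-p^2 + 3*p + 18)/(-p^2 + p + 56)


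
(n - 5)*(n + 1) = n^2 - 4*n - 5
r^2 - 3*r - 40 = (r - 8)*(r + 5)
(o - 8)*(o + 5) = o^2 - 3*o - 40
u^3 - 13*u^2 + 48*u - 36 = (u - 6)^2*(u - 1)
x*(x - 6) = x^2 - 6*x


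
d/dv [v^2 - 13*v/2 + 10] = 2*v - 13/2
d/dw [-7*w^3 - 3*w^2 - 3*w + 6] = -21*w^2 - 6*w - 3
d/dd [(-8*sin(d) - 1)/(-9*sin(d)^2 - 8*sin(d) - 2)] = 2*(-36*sin(d)^2 - 9*sin(d) + 4)*cos(d)/(9*sin(d)^2 + 8*sin(d) + 2)^2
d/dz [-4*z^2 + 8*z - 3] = 8 - 8*z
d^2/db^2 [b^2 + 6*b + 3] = 2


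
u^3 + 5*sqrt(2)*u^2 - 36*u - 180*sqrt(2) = (u - 6)*(u + 6)*(u + 5*sqrt(2))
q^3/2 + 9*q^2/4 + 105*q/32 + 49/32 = (q/2 + 1/2)*(q + 7/4)^2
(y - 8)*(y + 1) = y^2 - 7*y - 8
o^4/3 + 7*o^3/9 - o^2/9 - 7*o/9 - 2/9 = (o/3 + 1/3)*(o - 1)*(o + 1/3)*(o + 2)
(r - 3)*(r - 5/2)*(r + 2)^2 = r^4 - 3*r^3/2 - 21*r^2/2 + 8*r + 30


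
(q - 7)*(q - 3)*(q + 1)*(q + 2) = q^4 - 7*q^3 - 7*q^2 + 43*q + 42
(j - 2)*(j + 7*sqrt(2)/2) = j^2 - 2*j + 7*sqrt(2)*j/2 - 7*sqrt(2)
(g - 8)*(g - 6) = g^2 - 14*g + 48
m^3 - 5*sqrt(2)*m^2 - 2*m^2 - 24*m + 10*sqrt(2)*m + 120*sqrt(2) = (m - 6)*(m + 4)*(m - 5*sqrt(2))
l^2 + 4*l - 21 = (l - 3)*(l + 7)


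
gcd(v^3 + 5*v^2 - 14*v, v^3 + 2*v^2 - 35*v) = v^2 + 7*v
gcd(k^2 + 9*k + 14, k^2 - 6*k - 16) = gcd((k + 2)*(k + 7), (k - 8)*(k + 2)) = k + 2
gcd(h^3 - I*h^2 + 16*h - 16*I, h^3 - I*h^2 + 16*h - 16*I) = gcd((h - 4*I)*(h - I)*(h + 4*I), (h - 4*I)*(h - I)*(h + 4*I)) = h^3 - I*h^2 + 16*h - 16*I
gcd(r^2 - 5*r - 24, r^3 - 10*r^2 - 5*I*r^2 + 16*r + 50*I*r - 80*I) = r - 8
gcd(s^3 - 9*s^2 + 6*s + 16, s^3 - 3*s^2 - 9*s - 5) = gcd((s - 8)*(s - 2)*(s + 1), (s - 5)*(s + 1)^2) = s + 1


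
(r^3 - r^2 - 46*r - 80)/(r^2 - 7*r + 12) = (r^3 - r^2 - 46*r - 80)/(r^2 - 7*r + 12)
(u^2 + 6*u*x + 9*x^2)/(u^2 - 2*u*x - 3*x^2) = (-u^2 - 6*u*x - 9*x^2)/(-u^2 + 2*u*x + 3*x^2)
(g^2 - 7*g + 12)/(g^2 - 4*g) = (g - 3)/g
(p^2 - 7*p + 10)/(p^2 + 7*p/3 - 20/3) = 3*(p^2 - 7*p + 10)/(3*p^2 + 7*p - 20)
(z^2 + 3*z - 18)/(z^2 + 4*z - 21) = (z + 6)/(z + 7)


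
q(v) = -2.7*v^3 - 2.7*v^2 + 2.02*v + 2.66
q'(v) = -8.1*v^2 - 5.4*v + 2.02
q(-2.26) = 15.47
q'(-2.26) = -27.15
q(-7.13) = 829.66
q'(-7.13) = -371.26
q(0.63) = 2.19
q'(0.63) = -4.60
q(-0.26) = 2.00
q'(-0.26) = 2.88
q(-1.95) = 8.47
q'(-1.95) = -18.25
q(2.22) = -35.70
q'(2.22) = -49.89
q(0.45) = 2.78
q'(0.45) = -2.05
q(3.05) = -92.90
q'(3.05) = -89.80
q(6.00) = -665.62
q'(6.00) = -321.98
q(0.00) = 2.66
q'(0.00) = 2.02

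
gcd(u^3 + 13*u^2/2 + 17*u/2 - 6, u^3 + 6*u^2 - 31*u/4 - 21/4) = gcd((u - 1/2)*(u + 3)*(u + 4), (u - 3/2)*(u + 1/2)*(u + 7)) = 1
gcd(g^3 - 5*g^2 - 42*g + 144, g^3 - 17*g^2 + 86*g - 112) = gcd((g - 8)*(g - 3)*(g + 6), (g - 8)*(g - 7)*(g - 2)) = g - 8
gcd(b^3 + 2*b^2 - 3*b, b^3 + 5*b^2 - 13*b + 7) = b - 1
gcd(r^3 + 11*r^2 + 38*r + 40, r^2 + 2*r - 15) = r + 5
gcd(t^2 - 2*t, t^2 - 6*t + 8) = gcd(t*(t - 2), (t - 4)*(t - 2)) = t - 2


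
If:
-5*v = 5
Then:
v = -1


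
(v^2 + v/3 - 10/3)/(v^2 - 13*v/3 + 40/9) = 3*(v + 2)/(3*v - 8)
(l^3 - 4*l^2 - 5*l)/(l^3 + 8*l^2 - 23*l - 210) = l*(l + 1)/(l^2 + 13*l + 42)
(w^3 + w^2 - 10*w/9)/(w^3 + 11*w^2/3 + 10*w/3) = (w - 2/3)/(w + 2)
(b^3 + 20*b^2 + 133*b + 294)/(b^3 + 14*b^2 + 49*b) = (b + 6)/b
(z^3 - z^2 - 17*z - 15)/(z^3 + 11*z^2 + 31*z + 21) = (z - 5)/(z + 7)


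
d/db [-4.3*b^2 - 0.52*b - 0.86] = -8.6*b - 0.52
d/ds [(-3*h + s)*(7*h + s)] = 4*h + 2*s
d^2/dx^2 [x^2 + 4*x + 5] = 2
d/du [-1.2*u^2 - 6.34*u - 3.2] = -2.4*u - 6.34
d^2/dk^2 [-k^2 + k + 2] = -2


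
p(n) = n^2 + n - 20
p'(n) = 2*n + 1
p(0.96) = -18.12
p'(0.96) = 2.92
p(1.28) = -17.08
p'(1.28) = 3.56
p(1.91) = -14.44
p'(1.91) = 4.82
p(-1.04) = -19.96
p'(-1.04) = -1.08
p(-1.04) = -19.96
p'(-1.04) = -1.08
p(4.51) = 4.85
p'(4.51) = 10.02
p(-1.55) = -19.15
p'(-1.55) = -2.10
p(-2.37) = -16.75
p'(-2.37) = -3.74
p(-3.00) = -14.00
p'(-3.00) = -5.00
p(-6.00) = 10.00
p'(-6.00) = -11.00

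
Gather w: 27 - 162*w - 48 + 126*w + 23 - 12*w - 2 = -48*w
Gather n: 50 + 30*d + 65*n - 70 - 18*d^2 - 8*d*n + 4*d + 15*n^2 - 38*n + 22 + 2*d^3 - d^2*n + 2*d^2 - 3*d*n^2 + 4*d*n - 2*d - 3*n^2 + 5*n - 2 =2*d^3 - 16*d^2 + 32*d + n^2*(12 - 3*d) + n*(-d^2 - 4*d + 32)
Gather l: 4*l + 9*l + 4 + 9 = 13*l + 13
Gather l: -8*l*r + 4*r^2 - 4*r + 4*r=-8*l*r + 4*r^2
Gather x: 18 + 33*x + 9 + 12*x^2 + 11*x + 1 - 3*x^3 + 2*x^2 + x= -3*x^3 + 14*x^2 + 45*x + 28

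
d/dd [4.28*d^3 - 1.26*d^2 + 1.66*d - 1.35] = 12.84*d^2 - 2.52*d + 1.66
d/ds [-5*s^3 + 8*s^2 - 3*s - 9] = -15*s^2 + 16*s - 3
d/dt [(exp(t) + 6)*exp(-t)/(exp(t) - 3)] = (-exp(2*t) - 12*exp(t) + 18)*exp(-t)/(exp(2*t) - 6*exp(t) + 9)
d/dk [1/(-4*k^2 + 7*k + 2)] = (8*k - 7)/(-4*k^2 + 7*k + 2)^2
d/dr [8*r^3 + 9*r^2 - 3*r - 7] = 24*r^2 + 18*r - 3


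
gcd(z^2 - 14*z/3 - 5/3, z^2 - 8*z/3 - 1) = z + 1/3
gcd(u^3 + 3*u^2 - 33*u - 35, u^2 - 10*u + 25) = u - 5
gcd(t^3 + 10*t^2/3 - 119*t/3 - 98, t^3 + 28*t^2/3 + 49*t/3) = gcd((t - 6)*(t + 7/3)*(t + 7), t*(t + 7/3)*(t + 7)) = t^2 + 28*t/3 + 49/3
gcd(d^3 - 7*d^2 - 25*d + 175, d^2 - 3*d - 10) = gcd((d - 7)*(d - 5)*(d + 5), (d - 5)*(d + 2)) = d - 5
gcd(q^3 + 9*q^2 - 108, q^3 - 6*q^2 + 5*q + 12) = q - 3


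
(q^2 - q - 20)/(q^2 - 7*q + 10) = (q + 4)/(q - 2)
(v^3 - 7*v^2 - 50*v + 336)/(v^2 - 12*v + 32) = (v^2 + v - 42)/(v - 4)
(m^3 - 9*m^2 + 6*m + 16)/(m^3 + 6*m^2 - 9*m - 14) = (m - 8)/(m + 7)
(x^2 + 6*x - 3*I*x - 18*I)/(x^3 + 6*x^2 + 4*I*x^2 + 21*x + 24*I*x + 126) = 1/(x + 7*I)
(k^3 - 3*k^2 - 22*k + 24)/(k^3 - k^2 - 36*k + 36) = (k + 4)/(k + 6)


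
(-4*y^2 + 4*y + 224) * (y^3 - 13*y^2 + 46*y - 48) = -4*y^5 + 56*y^4 - 12*y^3 - 2536*y^2 + 10112*y - 10752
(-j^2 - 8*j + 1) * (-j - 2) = j^3 + 10*j^2 + 15*j - 2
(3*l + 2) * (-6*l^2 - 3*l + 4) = -18*l^3 - 21*l^2 + 6*l + 8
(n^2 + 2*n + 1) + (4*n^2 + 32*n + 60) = 5*n^2 + 34*n + 61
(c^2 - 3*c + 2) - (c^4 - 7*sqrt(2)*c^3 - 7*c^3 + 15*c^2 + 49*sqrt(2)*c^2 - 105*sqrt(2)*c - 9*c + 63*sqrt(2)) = -c^4 + 7*c^3 + 7*sqrt(2)*c^3 - 49*sqrt(2)*c^2 - 14*c^2 + 6*c + 105*sqrt(2)*c - 63*sqrt(2) + 2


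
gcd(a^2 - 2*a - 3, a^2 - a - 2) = a + 1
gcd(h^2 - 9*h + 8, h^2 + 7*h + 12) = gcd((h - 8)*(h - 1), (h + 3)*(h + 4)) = 1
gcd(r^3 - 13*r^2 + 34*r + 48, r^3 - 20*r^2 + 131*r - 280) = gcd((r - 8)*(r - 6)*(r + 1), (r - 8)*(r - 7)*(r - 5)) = r - 8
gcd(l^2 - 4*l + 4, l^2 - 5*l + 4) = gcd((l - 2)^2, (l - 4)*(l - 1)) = 1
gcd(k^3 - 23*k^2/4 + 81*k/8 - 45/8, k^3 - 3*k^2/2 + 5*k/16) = k - 5/4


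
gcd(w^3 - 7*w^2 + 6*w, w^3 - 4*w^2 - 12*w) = w^2 - 6*w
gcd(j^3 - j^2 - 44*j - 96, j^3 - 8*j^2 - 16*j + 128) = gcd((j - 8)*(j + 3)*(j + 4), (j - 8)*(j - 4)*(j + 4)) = j^2 - 4*j - 32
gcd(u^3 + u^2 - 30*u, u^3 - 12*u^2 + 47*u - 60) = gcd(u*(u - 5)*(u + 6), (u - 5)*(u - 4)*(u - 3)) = u - 5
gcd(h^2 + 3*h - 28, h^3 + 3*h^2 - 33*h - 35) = h + 7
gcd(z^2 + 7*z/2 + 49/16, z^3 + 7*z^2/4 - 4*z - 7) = z + 7/4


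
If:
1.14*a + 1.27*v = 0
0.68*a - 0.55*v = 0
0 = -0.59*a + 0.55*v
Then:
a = 0.00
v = 0.00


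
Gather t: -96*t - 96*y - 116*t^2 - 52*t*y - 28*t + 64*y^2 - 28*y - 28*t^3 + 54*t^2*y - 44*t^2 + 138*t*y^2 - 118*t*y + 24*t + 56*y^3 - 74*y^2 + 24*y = -28*t^3 + t^2*(54*y - 160) + t*(138*y^2 - 170*y - 100) + 56*y^3 - 10*y^2 - 100*y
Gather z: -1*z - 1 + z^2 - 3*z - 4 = z^2 - 4*z - 5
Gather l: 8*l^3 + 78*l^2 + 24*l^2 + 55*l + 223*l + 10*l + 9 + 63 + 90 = 8*l^3 + 102*l^2 + 288*l + 162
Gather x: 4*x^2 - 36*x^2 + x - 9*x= -32*x^2 - 8*x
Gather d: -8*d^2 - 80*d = -8*d^2 - 80*d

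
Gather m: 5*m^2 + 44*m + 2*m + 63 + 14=5*m^2 + 46*m + 77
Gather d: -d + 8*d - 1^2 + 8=7*d + 7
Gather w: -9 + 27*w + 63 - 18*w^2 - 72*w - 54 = -18*w^2 - 45*w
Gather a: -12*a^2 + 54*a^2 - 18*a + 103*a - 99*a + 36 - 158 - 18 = 42*a^2 - 14*a - 140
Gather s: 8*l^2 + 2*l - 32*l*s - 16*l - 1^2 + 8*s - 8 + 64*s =8*l^2 - 14*l + s*(72 - 32*l) - 9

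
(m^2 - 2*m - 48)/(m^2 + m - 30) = (m - 8)/(m - 5)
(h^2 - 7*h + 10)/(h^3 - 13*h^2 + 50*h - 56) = (h - 5)/(h^2 - 11*h + 28)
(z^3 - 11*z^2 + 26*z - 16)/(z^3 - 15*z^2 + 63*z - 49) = (z^2 - 10*z + 16)/(z^2 - 14*z + 49)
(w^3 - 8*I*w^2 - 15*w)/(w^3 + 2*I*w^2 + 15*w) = (w - 5*I)/(w + 5*I)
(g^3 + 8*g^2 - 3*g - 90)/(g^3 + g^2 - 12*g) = (g^2 + 11*g + 30)/(g*(g + 4))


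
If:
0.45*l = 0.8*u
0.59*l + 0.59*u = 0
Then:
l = 0.00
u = 0.00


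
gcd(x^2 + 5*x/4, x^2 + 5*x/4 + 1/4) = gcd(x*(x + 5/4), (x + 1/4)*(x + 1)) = 1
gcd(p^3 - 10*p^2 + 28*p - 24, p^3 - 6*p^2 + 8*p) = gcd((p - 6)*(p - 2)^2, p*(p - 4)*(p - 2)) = p - 2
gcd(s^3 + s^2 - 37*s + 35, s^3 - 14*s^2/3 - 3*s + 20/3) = s^2 - 6*s + 5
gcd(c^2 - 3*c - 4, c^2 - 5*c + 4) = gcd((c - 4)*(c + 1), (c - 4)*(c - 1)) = c - 4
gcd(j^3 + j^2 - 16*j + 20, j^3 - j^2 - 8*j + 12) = j^2 - 4*j + 4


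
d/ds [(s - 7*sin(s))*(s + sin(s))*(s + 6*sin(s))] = 3*s^2 - 43*s*sin(2*s) - 126*sin(s)^2*cos(s) - 43*sin(s)^2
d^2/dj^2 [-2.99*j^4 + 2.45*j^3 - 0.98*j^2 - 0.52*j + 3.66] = -35.88*j^2 + 14.7*j - 1.96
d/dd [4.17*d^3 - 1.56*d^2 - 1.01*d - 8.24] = 12.51*d^2 - 3.12*d - 1.01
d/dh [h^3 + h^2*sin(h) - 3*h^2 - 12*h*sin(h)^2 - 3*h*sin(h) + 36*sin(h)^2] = h^2*cos(h) + 3*h^2 + 2*h*sin(h) - 12*h*sin(2*h) - 3*h*cos(h) - 6*h - 12*sin(h)^2 - 3*sin(h) + 36*sin(2*h)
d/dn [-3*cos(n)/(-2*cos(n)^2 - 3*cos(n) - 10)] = 6*(cos(n)^2 - 5)*sin(n)/(3*cos(n) + cos(2*n) + 11)^2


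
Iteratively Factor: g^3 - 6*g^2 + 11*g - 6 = (g - 3)*(g^2 - 3*g + 2) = (g - 3)*(g - 1)*(g - 2)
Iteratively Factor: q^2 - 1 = (q + 1)*(q - 1)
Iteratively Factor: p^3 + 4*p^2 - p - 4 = (p + 1)*(p^2 + 3*p - 4) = (p - 1)*(p + 1)*(p + 4)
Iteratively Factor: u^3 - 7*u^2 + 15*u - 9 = (u - 1)*(u^2 - 6*u + 9) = (u - 3)*(u - 1)*(u - 3)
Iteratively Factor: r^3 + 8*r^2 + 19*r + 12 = (r + 4)*(r^2 + 4*r + 3) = (r + 3)*(r + 4)*(r + 1)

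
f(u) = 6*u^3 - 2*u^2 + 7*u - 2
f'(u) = 18*u^2 - 4*u + 7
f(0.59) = 2.67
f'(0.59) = 10.91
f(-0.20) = -3.53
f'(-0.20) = 8.52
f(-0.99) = -16.71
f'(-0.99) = 28.60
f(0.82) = 5.70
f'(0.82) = 15.82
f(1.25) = 15.34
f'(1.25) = 30.12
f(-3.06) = -214.06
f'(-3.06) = 187.78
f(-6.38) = -1686.23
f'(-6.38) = 765.20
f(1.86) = 42.71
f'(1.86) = 61.83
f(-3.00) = -203.00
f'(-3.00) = 181.00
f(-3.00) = -203.00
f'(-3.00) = 181.00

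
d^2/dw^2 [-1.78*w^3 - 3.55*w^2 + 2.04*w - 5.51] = -10.68*w - 7.1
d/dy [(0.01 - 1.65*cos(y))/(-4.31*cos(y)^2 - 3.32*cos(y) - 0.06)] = (7.1115*cos(y)^2 - 0.0861999999999998*cos(y) - 0.1322)*sin(y)/(18.5761*cos(y)^4 + 28.6184*cos(y)^3 + 11.5396*cos(y)^2 + 0.3984*cos(y) + 0.0036)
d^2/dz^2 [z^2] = 2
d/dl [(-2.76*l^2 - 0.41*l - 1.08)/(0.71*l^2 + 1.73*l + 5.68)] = (-4.4837*l^2 - 29.82*l - 0.4604)/(0.5041*l^4 + 2.4566*l^3 + 11.0585*l^2 + 19.6528*l + 32.2624)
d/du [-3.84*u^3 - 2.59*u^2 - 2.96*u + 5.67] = -11.52*u^2 - 5.18*u - 2.96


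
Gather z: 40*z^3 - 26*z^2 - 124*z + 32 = 40*z^3 - 26*z^2 - 124*z + 32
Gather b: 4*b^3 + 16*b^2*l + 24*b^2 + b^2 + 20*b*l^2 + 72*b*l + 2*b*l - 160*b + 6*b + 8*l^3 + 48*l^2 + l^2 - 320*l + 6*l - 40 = 4*b^3 + b^2*(16*l + 25) + b*(20*l^2 + 74*l - 154) + 8*l^3 + 49*l^2 - 314*l - 40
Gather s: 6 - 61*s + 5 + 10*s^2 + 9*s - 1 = 10*s^2 - 52*s + 10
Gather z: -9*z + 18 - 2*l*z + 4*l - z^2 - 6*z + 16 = 4*l - z^2 + z*(-2*l - 15) + 34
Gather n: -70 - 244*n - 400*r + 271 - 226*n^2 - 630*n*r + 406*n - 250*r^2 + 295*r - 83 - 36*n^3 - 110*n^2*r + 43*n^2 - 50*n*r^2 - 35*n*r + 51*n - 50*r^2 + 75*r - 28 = -36*n^3 + n^2*(-110*r - 183) + n*(-50*r^2 - 665*r + 213) - 300*r^2 - 30*r + 90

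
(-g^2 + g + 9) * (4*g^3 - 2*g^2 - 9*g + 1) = -4*g^5 + 6*g^4 + 43*g^3 - 28*g^2 - 80*g + 9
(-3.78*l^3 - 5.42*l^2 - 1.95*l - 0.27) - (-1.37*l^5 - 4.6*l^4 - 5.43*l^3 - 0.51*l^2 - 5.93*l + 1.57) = 1.37*l^5 + 4.6*l^4 + 1.65*l^3 - 4.91*l^2 + 3.98*l - 1.84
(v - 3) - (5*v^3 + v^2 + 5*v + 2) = -5*v^3 - v^2 - 4*v - 5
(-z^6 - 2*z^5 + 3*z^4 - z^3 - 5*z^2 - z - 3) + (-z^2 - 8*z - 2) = -z^6 - 2*z^5 + 3*z^4 - z^3 - 6*z^2 - 9*z - 5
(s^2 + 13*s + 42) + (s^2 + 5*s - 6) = 2*s^2 + 18*s + 36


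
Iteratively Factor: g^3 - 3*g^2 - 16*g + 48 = (g - 3)*(g^2 - 16) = (g - 4)*(g - 3)*(g + 4)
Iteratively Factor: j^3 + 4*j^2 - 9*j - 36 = (j - 3)*(j^2 + 7*j + 12) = (j - 3)*(j + 4)*(j + 3)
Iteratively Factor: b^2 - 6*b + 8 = (b - 4)*(b - 2)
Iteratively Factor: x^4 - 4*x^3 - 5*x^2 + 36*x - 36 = (x - 2)*(x^3 - 2*x^2 - 9*x + 18) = (x - 2)*(x + 3)*(x^2 - 5*x + 6) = (x - 3)*(x - 2)*(x + 3)*(x - 2)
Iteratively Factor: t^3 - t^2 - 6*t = (t)*(t^2 - t - 6) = t*(t + 2)*(t - 3)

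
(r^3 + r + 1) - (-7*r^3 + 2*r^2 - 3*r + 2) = 8*r^3 - 2*r^2 + 4*r - 1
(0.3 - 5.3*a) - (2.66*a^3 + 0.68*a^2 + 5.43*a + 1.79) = -2.66*a^3 - 0.68*a^2 - 10.73*a - 1.49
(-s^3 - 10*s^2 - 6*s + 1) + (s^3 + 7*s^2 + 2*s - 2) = -3*s^2 - 4*s - 1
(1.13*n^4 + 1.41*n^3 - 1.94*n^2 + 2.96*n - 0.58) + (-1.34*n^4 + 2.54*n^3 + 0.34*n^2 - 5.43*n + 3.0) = -0.21*n^4 + 3.95*n^3 - 1.6*n^2 - 2.47*n + 2.42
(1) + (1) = 2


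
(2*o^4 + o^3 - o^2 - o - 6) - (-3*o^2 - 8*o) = 2*o^4 + o^3 + 2*o^2 + 7*o - 6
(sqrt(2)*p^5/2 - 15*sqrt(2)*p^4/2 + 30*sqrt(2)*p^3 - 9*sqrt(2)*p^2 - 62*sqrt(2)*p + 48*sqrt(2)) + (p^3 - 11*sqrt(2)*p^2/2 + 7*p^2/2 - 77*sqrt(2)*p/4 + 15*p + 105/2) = sqrt(2)*p^5/2 - 15*sqrt(2)*p^4/2 + p^3 + 30*sqrt(2)*p^3 - 29*sqrt(2)*p^2/2 + 7*p^2/2 - 325*sqrt(2)*p/4 + 15*p + 105/2 + 48*sqrt(2)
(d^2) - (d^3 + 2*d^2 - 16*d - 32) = -d^3 - d^2 + 16*d + 32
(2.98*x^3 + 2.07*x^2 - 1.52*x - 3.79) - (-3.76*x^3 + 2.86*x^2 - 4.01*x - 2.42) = 6.74*x^3 - 0.79*x^2 + 2.49*x - 1.37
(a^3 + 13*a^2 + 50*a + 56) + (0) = a^3 + 13*a^2 + 50*a + 56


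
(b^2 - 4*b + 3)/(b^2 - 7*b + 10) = (b^2 - 4*b + 3)/(b^2 - 7*b + 10)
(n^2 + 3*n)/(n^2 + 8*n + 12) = n*(n + 3)/(n^2 + 8*n + 12)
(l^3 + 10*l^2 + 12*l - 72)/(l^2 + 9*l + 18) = (l^2 + 4*l - 12)/(l + 3)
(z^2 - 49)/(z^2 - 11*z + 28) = (z + 7)/(z - 4)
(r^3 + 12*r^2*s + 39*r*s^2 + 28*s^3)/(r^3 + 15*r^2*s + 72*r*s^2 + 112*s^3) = (r + s)/(r + 4*s)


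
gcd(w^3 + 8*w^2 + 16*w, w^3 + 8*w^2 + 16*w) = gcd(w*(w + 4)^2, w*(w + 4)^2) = w^3 + 8*w^2 + 16*w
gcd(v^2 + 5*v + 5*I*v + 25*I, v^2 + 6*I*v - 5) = v + 5*I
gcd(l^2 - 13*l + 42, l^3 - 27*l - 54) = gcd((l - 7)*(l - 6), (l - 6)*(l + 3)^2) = l - 6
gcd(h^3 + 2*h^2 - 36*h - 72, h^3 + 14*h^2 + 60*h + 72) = h^2 + 8*h + 12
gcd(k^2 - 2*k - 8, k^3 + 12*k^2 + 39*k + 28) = 1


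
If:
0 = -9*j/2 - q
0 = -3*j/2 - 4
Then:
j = -8/3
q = 12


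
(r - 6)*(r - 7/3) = r^2 - 25*r/3 + 14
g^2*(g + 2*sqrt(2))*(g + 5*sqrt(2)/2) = g^4 + 9*sqrt(2)*g^3/2 + 10*g^2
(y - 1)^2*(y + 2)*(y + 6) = y^4 + 6*y^3 - 3*y^2 - 16*y + 12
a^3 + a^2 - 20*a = a*(a - 4)*(a + 5)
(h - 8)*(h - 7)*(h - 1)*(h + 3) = h^4 - 13*h^3 + 23*h^2 + 157*h - 168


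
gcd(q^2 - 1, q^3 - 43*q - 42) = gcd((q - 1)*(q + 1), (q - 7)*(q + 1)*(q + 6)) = q + 1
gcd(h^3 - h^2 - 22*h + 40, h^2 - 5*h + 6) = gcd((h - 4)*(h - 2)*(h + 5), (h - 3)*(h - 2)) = h - 2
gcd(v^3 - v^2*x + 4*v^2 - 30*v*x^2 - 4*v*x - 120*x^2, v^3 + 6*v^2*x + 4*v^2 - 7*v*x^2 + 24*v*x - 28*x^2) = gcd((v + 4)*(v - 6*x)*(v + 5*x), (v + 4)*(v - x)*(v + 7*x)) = v + 4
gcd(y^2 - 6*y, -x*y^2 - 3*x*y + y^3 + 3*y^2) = y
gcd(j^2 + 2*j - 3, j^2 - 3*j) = 1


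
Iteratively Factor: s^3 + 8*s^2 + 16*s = (s)*(s^2 + 8*s + 16) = s*(s + 4)*(s + 4)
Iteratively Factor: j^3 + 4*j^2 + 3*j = (j + 1)*(j^2 + 3*j) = j*(j + 1)*(j + 3)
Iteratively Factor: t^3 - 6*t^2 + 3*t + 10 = (t - 2)*(t^2 - 4*t - 5) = (t - 2)*(t + 1)*(t - 5)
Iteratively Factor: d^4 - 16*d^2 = (d)*(d^3 - 16*d) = d^2*(d^2 - 16) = d^2*(d + 4)*(d - 4)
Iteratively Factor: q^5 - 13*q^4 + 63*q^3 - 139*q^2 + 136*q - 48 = (q - 1)*(q^4 - 12*q^3 + 51*q^2 - 88*q + 48) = (q - 4)*(q - 1)*(q^3 - 8*q^2 + 19*q - 12) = (q - 4)*(q - 3)*(q - 1)*(q^2 - 5*q + 4) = (q - 4)*(q - 3)*(q - 1)^2*(q - 4)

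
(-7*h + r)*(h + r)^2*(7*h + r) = -49*h^4 - 98*h^3*r - 48*h^2*r^2 + 2*h*r^3 + r^4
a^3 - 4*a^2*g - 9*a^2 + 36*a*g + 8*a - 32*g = (a - 8)*(a - 1)*(a - 4*g)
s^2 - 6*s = s*(s - 6)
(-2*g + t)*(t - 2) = -2*g*t + 4*g + t^2 - 2*t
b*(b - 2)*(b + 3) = b^3 + b^2 - 6*b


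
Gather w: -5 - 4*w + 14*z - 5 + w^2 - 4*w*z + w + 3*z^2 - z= w^2 + w*(-4*z - 3) + 3*z^2 + 13*z - 10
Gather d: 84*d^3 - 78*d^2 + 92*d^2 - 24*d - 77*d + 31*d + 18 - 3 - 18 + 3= 84*d^3 + 14*d^2 - 70*d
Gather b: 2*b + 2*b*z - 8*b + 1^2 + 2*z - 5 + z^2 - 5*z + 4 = b*(2*z - 6) + z^2 - 3*z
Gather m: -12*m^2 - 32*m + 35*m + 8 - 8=-12*m^2 + 3*m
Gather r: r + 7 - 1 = r + 6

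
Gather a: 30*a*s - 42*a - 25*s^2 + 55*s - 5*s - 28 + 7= a*(30*s - 42) - 25*s^2 + 50*s - 21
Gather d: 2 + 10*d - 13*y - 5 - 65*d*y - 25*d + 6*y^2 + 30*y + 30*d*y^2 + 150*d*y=d*(30*y^2 + 85*y - 15) + 6*y^2 + 17*y - 3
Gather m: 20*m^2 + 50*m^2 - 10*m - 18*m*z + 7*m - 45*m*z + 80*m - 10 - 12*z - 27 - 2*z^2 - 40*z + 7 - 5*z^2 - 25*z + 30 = 70*m^2 + m*(77 - 63*z) - 7*z^2 - 77*z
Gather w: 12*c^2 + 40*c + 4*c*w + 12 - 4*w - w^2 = 12*c^2 + 40*c - w^2 + w*(4*c - 4) + 12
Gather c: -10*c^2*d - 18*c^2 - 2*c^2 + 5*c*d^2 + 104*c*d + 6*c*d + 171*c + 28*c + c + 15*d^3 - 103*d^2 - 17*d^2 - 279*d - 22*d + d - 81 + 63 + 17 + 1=c^2*(-10*d - 20) + c*(5*d^2 + 110*d + 200) + 15*d^3 - 120*d^2 - 300*d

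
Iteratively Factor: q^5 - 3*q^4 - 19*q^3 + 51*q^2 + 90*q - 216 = (q + 3)*(q^4 - 6*q^3 - q^2 + 54*q - 72) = (q - 2)*(q + 3)*(q^3 - 4*q^2 - 9*q + 36) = (q - 4)*(q - 2)*(q + 3)*(q^2 - 9) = (q - 4)*(q - 2)*(q + 3)^2*(q - 3)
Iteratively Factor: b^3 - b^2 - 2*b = (b + 1)*(b^2 - 2*b) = b*(b + 1)*(b - 2)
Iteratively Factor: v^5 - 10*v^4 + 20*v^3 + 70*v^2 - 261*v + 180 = (v - 3)*(v^4 - 7*v^3 - v^2 + 67*v - 60) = (v - 3)*(v + 3)*(v^3 - 10*v^2 + 29*v - 20) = (v - 5)*(v - 3)*(v + 3)*(v^2 - 5*v + 4) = (v - 5)*(v - 3)*(v - 1)*(v + 3)*(v - 4)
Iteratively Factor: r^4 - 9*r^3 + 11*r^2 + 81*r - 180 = (r + 3)*(r^3 - 12*r^2 + 47*r - 60) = (r - 5)*(r + 3)*(r^2 - 7*r + 12) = (r - 5)*(r - 3)*(r + 3)*(r - 4)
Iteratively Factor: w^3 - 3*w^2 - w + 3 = (w - 3)*(w^2 - 1) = (w - 3)*(w + 1)*(w - 1)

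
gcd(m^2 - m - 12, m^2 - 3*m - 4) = m - 4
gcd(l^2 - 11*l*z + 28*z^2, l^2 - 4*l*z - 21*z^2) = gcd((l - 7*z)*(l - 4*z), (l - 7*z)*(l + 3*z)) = -l + 7*z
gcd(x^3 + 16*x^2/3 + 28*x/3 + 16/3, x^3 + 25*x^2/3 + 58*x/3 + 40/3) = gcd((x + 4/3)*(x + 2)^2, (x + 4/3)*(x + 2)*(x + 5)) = x^2 + 10*x/3 + 8/3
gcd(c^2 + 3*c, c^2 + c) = c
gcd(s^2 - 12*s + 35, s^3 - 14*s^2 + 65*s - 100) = s - 5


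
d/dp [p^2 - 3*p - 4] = 2*p - 3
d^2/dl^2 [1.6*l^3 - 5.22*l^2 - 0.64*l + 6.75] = 9.6*l - 10.44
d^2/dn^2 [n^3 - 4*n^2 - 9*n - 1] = 6*n - 8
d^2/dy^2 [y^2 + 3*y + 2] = 2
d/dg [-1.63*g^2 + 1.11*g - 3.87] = 1.11 - 3.26*g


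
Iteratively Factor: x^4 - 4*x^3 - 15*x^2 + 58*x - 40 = (x - 1)*(x^3 - 3*x^2 - 18*x + 40) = (x - 1)*(x + 4)*(x^2 - 7*x + 10) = (x - 5)*(x - 1)*(x + 4)*(x - 2)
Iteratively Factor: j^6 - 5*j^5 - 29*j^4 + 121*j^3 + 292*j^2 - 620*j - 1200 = (j + 2)*(j^5 - 7*j^4 - 15*j^3 + 151*j^2 - 10*j - 600) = (j - 3)*(j + 2)*(j^4 - 4*j^3 - 27*j^2 + 70*j + 200) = (j - 5)*(j - 3)*(j + 2)*(j^3 + j^2 - 22*j - 40) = (j - 5)*(j - 3)*(j + 2)*(j + 4)*(j^2 - 3*j - 10) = (j - 5)^2*(j - 3)*(j + 2)*(j + 4)*(j + 2)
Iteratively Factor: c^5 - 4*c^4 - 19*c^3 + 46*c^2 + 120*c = (c - 5)*(c^4 + c^3 - 14*c^2 - 24*c) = (c - 5)*(c + 2)*(c^3 - c^2 - 12*c) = c*(c - 5)*(c + 2)*(c^2 - c - 12) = c*(c - 5)*(c - 4)*(c + 2)*(c + 3)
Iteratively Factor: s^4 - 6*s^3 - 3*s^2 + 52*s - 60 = (s - 2)*(s^3 - 4*s^2 - 11*s + 30) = (s - 2)^2*(s^2 - 2*s - 15) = (s - 5)*(s - 2)^2*(s + 3)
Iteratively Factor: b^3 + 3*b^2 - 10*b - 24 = (b - 3)*(b^2 + 6*b + 8) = (b - 3)*(b + 4)*(b + 2)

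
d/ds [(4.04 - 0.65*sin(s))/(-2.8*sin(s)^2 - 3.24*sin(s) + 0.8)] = (-1.82*sin(s)^2 + 22.624*sin(s) + 12.5696)*cos(s)/(7.84*sin(s)^4 + 18.144*sin(s)^3 + 6.0176*sin(s)^2 - 5.184*sin(s) + 0.64)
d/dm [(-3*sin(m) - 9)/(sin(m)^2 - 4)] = 3*(sin(m)^2 + 6*sin(m) + 4)*cos(m)/(sin(m)^2 - 4)^2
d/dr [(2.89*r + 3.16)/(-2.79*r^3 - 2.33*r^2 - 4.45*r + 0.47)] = (16.1262*r^3 + 33.1829*r^2 + 14.7256*r + 15.4203)/(7.7841*r^6 + 13.0014*r^5 + 30.2599*r^4 + 18.1144*r^3 + 17.6123*r^2 - 4.183*r + 0.2209)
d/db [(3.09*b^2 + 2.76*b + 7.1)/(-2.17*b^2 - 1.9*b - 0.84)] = (0.118200000000002*b^2 + 25.6228*b + 11.1716)/(4.7089*b^4 + 8.246*b^3 + 7.2556*b^2 + 3.192*b + 0.7056)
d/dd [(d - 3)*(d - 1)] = 2*d - 4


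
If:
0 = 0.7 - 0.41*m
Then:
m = 1.71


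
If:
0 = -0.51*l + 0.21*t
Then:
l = 0.411764705882353*t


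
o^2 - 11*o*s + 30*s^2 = (o - 6*s)*(o - 5*s)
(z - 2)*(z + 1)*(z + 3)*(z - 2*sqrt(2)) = z^4 - 2*sqrt(2)*z^3 + 2*z^3 - 4*sqrt(2)*z^2 - 5*z^2 - 6*z + 10*sqrt(2)*z + 12*sqrt(2)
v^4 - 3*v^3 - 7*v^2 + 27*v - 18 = (v - 3)*(v - 2)*(v - 1)*(v + 3)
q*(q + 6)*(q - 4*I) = q^3 + 6*q^2 - 4*I*q^2 - 24*I*q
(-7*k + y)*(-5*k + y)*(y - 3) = 35*k^2*y - 105*k^2 - 12*k*y^2 + 36*k*y + y^3 - 3*y^2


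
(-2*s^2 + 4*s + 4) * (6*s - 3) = -12*s^3 + 30*s^2 + 12*s - 12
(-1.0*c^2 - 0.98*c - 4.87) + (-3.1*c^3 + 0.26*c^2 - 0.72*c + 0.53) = -3.1*c^3 - 0.74*c^2 - 1.7*c - 4.34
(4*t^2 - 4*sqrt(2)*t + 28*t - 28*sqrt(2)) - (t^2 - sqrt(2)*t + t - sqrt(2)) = 3*t^2 - 3*sqrt(2)*t + 27*t - 27*sqrt(2)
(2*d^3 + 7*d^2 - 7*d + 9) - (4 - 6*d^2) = 2*d^3 + 13*d^2 - 7*d + 5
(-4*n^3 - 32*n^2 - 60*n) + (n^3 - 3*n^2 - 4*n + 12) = -3*n^3 - 35*n^2 - 64*n + 12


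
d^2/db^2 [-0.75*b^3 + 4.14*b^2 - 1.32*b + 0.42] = 8.28 - 4.5*b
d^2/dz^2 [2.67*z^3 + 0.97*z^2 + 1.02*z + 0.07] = 16.02*z + 1.94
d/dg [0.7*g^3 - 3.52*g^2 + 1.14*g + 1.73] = 2.1*g^2 - 7.04*g + 1.14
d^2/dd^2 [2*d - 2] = 0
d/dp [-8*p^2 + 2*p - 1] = 2 - 16*p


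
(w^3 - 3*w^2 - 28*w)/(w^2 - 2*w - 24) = w*(w - 7)/(w - 6)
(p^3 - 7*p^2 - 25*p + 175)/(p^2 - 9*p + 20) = (p^2 - 2*p - 35)/(p - 4)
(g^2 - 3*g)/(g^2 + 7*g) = (g - 3)/(g + 7)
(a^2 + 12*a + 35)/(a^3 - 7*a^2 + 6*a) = (a^2 + 12*a + 35)/(a*(a^2 - 7*a + 6))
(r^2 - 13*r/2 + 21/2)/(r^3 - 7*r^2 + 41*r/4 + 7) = 2*(r - 3)/(2*r^2 - 7*r - 4)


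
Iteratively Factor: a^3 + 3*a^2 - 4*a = (a + 4)*(a^2 - a) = a*(a + 4)*(a - 1)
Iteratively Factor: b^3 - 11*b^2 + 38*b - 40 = (b - 5)*(b^2 - 6*b + 8) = (b - 5)*(b - 2)*(b - 4)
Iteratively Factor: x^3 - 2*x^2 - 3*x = (x + 1)*(x^2 - 3*x) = (x - 3)*(x + 1)*(x)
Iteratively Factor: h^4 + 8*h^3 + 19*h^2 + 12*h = (h + 3)*(h^3 + 5*h^2 + 4*h) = (h + 3)*(h + 4)*(h^2 + h) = h*(h + 3)*(h + 4)*(h + 1)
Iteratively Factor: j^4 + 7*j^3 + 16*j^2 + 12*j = (j + 2)*(j^3 + 5*j^2 + 6*j) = (j + 2)^2*(j^2 + 3*j) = (j + 2)^2*(j + 3)*(j)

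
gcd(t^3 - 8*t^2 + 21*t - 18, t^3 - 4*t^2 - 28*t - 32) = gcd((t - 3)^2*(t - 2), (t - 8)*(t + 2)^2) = 1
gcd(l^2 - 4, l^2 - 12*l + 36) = 1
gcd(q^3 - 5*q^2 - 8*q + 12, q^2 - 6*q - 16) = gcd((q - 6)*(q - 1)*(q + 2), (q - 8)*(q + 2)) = q + 2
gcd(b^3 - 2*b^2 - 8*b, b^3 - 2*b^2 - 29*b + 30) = 1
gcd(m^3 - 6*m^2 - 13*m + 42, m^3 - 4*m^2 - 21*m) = m^2 - 4*m - 21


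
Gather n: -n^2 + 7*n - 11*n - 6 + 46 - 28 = -n^2 - 4*n + 12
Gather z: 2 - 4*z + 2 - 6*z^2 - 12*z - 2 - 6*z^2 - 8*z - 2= -12*z^2 - 24*z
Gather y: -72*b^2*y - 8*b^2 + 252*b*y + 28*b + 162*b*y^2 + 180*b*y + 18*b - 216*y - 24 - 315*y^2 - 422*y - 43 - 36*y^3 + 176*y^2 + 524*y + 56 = -8*b^2 + 46*b - 36*y^3 + y^2*(162*b - 139) + y*(-72*b^2 + 432*b - 114) - 11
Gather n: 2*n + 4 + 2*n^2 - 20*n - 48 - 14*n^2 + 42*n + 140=-12*n^2 + 24*n + 96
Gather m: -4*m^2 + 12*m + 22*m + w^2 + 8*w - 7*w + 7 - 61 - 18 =-4*m^2 + 34*m + w^2 + w - 72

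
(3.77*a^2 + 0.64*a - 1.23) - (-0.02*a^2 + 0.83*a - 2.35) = 3.79*a^2 - 0.19*a + 1.12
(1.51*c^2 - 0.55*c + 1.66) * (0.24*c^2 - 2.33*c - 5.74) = 0.3624*c^4 - 3.6503*c^3 - 6.9875*c^2 - 0.710799999999999*c - 9.5284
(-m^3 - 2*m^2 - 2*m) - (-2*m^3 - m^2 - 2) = m^3 - m^2 - 2*m + 2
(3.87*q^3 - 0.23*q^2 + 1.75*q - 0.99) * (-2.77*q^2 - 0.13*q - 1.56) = -10.7199*q^5 + 0.134*q^4 - 10.8548*q^3 + 2.8736*q^2 - 2.6013*q + 1.5444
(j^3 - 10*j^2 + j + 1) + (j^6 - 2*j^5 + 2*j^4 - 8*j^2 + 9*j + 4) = j^6 - 2*j^5 + 2*j^4 + j^3 - 18*j^2 + 10*j + 5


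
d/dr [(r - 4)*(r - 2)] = 2*r - 6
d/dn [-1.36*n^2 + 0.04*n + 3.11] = 0.04 - 2.72*n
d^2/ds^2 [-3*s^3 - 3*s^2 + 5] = -18*s - 6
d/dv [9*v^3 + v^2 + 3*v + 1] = 27*v^2 + 2*v + 3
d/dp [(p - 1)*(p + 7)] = 2*p + 6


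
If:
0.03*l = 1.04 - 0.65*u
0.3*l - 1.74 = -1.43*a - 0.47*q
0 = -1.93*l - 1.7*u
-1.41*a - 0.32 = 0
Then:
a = -0.23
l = -1.47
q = 5.33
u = 1.67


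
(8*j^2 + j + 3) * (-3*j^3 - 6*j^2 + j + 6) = -24*j^5 - 51*j^4 - 7*j^3 + 31*j^2 + 9*j + 18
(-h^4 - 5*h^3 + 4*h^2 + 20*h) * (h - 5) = -h^5 + 29*h^3 - 100*h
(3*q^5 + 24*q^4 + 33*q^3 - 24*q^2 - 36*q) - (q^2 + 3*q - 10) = 3*q^5 + 24*q^4 + 33*q^3 - 25*q^2 - 39*q + 10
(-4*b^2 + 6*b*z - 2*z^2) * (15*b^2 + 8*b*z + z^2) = -60*b^4 + 58*b^3*z + 14*b^2*z^2 - 10*b*z^3 - 2*z^4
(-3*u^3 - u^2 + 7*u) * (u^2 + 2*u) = -3*u^5 - 7*u^4 + 5*u^3 + 14*u^2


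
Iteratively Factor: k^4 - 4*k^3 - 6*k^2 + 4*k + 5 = (k - 5)*(k^3 + k^2 - k - 1) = (k - 5)*(k + 1)*(k^2 - 1) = (k - 5)*(k + 1)^2*(k - 1)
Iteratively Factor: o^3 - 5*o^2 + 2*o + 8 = (o + 1)*(o^2 - 6*o + 8) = (o - 4)*(o + 1)*(o - 2)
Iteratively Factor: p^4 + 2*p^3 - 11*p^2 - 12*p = (p + 1)*(p^3 + p^2 - 12*p) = p*(p + 1)*(p^2 + p - 12) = p*(p - 3)*(p + 1)*(p + 4)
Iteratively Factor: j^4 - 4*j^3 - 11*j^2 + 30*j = (j - 5)*(j^3 + j^2 - 6*j) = (j - 5)*(j + 3)*(j^2 - 2*j) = (j - 5)*(j - 2)*(j + 3)*(j)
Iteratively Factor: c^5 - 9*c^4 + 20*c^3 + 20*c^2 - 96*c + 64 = (c - 4)*(c^4 - 5*c^3 + 20*c - 16) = (c - 4)^2*(c^3 - c^2 - 4*c + 4) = (c - 4)^2*(c + 2)*(c^2 - 3*c + 2) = (c - 4)^2*(c - 1)*(c + 2)*(c - 2)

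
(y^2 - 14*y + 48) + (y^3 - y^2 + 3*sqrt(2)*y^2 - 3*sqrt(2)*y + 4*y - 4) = y^3 + 3*sqrt(2)*y^2 - 10*y - 3*sqrt(2)*y + 44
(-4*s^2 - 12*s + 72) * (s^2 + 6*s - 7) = -4*s^4 - 36*s^3 + 28*s^2 + 516*s - 504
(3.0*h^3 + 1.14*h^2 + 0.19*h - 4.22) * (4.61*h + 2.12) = 13.83*h^4 + 11.6154*h^3 + 3.2927*h^2 - 19.0514*h - 8.9464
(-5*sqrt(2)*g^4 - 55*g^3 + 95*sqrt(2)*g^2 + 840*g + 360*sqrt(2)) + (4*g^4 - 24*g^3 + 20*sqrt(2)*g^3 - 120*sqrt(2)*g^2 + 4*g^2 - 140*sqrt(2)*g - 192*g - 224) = -5*sqrt(2)*g^4 + 4*g^4 - 79*g^3 + 20*sqrt(2)*g^3 - 25*sqrt(2)*g^2 + 4*g^2 - 140*sqrt(2)*g + 648*g - 224 + 360*sqrt(2)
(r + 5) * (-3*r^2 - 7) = -3*r^3 - 15*r^2 - 7*r - 35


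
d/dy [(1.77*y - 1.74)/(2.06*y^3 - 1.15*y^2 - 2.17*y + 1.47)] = (-7.2924*y^3 + 12.7887*y^2 - 4.002*y - 1.1739)/(4.2436*y^6 - 4.738*y^5 - 7.6179*y^4 + 11.0474*y^3 + 1.3279*y^2 - 6.3798*y + 2.1609)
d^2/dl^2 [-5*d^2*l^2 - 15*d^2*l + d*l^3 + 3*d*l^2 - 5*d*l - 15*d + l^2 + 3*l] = -10*d^2 + 6*d*l + 6*d + 2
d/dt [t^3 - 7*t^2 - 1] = t*(3*t - 14)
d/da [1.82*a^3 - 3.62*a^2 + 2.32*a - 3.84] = 5.46*a^2 - 7.24*a + 2.32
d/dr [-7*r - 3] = -7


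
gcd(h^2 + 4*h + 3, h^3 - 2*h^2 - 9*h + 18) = h + 3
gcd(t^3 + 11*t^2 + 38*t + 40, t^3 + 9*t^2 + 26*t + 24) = t^2 + 6*t + 8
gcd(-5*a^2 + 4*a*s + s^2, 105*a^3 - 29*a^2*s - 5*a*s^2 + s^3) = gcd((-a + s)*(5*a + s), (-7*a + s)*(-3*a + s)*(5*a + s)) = 5*a + s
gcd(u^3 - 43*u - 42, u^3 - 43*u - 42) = u^3 - 43*u - 42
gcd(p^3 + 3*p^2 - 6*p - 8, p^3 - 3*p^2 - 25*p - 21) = p + 1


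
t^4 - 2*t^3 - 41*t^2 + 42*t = t*(t - 7)*(t - 1)*(t + 6)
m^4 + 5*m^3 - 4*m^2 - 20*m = m*(m - 2)*(m + 2)*(m + 5)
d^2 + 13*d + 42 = (d + 6)*(d + 7)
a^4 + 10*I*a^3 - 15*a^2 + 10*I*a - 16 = (a - I)*(a + I)*(a + 2*I)*(a + 8*I)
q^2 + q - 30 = (q - 5)*(q + 6)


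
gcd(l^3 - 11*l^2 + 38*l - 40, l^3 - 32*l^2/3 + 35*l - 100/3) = l^2 - 9*l + 20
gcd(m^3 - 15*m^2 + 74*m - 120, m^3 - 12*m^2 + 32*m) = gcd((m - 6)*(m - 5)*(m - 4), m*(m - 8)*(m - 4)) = m - 4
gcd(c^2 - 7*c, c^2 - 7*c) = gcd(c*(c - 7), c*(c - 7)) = c^2 - 7*c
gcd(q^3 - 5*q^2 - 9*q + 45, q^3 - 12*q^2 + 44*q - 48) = 1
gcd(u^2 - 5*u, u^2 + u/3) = u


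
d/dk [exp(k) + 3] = exp(k)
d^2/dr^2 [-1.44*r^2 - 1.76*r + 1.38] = -2.88000000000000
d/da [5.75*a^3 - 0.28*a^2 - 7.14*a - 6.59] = 17.25*a^2 - 0.56*a - 7.14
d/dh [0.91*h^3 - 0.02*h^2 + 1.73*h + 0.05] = 2.73*h^2 - 0.04*h + 1.73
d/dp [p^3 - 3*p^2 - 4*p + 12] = 3*p^2 - 6*p - 4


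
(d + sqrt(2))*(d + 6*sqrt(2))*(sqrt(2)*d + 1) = sqrt(2)*d^3 + 15*d^2 + 19*sqrt(2)*d + 12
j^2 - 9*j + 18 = (j - 6)*(j - 3)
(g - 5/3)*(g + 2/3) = g^2 - g - 10/9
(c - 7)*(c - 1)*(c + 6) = c^3 - 2*c^2 - 41*c + 42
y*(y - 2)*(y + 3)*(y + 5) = y^4 + 6*y^3 - y^2 - 30*y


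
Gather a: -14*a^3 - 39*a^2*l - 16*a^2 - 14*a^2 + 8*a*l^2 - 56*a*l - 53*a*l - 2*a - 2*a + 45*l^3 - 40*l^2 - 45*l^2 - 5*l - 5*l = -14*a^3 + a^2*(-39*l - 30) + a*(8*l^2 - 109*l - 4) + 45*l^3 - 85*l^2 - 10*l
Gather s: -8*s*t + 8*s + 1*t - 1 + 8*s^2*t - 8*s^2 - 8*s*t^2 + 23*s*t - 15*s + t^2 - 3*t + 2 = s^2*(8*t - 8) + s*(-8*t^2 + 15*t - 7) + t^2 - 2*t + 1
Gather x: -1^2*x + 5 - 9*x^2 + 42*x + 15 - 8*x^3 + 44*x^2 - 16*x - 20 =-8*x^3 + 35*x^2 + 25*x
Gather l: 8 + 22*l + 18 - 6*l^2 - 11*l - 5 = -6*l^2 + 11*l + 21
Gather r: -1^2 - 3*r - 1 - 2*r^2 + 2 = -2*r^2 - 3*r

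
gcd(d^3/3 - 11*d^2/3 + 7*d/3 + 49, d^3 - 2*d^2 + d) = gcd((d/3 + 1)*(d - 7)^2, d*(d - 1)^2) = 1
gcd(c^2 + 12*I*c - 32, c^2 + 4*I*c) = c + 4*I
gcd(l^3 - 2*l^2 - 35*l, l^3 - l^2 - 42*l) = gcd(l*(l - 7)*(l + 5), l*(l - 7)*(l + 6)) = l^2 - 7*l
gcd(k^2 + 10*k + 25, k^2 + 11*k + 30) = k + 5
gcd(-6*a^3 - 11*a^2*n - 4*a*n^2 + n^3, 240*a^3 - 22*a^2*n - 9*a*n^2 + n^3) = 6*a - n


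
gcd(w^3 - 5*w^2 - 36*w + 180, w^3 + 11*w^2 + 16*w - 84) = w + 6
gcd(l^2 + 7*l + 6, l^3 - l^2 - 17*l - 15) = l + 1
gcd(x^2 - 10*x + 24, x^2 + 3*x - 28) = x - 4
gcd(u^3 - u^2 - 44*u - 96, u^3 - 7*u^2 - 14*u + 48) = u^2 - 5*u - 24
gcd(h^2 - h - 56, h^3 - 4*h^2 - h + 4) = 1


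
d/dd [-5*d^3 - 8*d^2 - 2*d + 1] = -15*d^2 - 16*d - 2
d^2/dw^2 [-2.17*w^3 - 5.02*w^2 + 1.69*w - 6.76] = -13.02*w - 10.04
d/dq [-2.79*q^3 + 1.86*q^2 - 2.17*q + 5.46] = -8.37*q^2 + 3.72*q - 2.17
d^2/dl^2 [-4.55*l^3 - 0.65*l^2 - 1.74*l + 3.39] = -27.3*l - 1.3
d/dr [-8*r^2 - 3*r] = -16*r - 3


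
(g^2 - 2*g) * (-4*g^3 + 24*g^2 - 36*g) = -4*g^5 + 32*g^4 - 84*g^3 + 72*g^2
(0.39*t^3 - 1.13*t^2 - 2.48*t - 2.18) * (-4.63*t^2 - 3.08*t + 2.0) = -1.8057*t^5 + 4.0307*t^4 + 15.7428*t^3 + 15.4718*t^2 + 1.7544*t - 4.36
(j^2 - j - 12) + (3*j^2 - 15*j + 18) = 4*j^2 - 16*j + 6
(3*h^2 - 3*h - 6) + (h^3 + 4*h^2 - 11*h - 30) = h^3 + 7*h^2 - 14*h - 36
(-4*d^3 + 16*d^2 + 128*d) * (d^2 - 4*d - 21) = -4*d^5 + 32*d^4 + 148*d^3 - 848*d^2 - 2688*d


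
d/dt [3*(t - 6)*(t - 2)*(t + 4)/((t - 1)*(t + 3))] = 3*(t^4 + 4*t^3 + 3*t^2 - 72*t - 36)/(t^4 + 4*t^3 - 2*t^2 - 12*t + 9)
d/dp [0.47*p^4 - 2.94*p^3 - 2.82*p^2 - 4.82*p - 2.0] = 1.88*p^3 - 8.82*p^2 - 5.64*p - 4.82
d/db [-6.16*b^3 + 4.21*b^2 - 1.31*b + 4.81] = -18.48*b^2 + 8.42*b - 1.31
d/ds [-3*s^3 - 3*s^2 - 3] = 3*s*(-3*s - 2)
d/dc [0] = 0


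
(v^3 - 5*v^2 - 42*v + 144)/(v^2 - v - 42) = (v^2 - 11*v + 24)/(v - 7)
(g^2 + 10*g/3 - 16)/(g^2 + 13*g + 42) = (g - 8/3)/(g + 7)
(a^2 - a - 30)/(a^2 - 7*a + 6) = (a + 5)/(a - 1)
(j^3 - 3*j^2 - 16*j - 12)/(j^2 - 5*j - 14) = (j^2 - 5*j - 6)/(j - 7)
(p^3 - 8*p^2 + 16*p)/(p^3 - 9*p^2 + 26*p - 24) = p*(p - 4)/(p^2 - 5*p + 6)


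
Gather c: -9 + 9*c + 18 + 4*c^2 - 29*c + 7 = 4*c^2 - 20*c + 16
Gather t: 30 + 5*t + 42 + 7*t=12*t + 72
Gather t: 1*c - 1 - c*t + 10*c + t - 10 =11*c + t*(1 - c) - 11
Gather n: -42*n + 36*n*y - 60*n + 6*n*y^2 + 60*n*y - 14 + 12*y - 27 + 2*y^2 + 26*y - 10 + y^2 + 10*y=n*(6*y^2 + 96*y - 102) + 3*y^2 + 48*y - 51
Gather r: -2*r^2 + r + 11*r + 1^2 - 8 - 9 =-2*r^2 + 12*r - 16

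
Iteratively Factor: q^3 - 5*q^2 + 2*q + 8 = (q + 1)*(q^2 - 6*q + 8) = (q - 2)*(q + 1)*(q - 4)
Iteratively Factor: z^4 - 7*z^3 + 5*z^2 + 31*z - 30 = (z + 2)*(z^3 - 9*z^2 + 23*z - 15) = (z - 5)*(z + 2)*(z^2 - 4*z + 3) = (z - 5)*(z - 1)*(z + 2)*(z - 3)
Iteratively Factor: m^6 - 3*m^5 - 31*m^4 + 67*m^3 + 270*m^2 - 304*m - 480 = (m + 4)*(m^5 - 7*m^4 - 3*m^3 + 79*m^2 - 46*m - 120) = (m + 3)*(m + 4)*(m^4 - 10*m^3 + 27*m^2 - 2*m - 40) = (m - 4)*(m + 3)*(m + 4)*(m^3 - 6*m^2 + 3*m + 10) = (m - 4)*(m + 1)*(m + 3)*(m + 4)*(m^2 - 7*m + 10) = (m - 4)*(m - 2)*(m + 1)*(m + 3)*(m + 4)*(m - 5)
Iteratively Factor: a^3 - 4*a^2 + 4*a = (a)*(a^2 - 4*a + 4) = a*(a - 2)*(a - 2)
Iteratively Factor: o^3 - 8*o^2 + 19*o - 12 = (o - 3)*(o^2 - 5*o + 4) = (o - 3)*(o - 1)*(o - 4)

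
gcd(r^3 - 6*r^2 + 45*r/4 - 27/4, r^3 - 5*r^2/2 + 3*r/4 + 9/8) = r^2 - 3*r + 9/4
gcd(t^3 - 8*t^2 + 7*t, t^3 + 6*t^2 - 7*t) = t^2 - t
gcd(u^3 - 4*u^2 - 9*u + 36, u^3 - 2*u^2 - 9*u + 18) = u^2 - 9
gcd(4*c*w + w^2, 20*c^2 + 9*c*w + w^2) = 4*c + w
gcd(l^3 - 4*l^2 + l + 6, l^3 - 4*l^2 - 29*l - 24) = l + 1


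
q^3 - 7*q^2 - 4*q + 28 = (q - 7)*(q - 2)*(q + 2)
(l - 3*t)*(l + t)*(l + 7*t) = l^3 + 5*l^2*t - 17*l*t^2 - 21*t^3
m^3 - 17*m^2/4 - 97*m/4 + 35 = (m - 7)*(m - 5/4)*(m + 4)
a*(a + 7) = a^2 + 7*a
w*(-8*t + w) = -8*t*w + w^2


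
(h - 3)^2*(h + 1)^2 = h^4 - 4*h^3 - 2*h^2 + 12*h + 9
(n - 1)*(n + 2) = n^2 + n - 2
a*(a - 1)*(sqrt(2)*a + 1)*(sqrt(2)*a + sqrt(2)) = 2*a^4 + sqrt(2)*a^3 - 2*a^2 - sqrt(2)*a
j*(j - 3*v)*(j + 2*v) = j^3 - j^2*v - 6*j*v^2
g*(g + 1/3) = g^2 + g/3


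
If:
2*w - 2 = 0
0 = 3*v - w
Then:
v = 1/3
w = 1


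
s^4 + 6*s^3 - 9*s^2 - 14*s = s*(s - 2)*(s + 1)*(s + 7)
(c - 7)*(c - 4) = c^2 - 11*c + 28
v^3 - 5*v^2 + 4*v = v*(v - 4)*(v - 1)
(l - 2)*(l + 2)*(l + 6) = l^3 + 6*l^2 - 4*l - 24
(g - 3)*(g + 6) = g^2 + 3*g - 18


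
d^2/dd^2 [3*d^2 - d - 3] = 6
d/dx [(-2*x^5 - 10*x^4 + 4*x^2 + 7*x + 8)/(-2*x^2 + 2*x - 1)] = (12*x^6 + 24*x^5 - 50*x^4 + 40*x^3 + 22*x^2 + 24*x - 23)/(4*x^4 - 8*x^3 + 8*x^2 - 4*x + 1)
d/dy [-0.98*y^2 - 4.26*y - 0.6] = -1.96*y - 4.26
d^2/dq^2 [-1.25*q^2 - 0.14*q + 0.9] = -2.50000000000000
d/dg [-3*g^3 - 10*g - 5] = -9*g^2 - 10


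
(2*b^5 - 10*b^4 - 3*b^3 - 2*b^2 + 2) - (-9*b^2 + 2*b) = 2*b^5 - 10*b^4 - 3*b^3 + 7*b^2 - 2*b + 2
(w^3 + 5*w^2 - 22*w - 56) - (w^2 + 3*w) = w^3 + 4*w^2 - 25*w - 56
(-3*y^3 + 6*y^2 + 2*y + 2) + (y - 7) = -3*y^3 + 6*y^2 + 3*y - 5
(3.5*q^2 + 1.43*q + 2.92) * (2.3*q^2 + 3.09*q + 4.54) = 8.05*q^4 + 14.104*q^3 + 27.0247*q^2 + 15.515*q + 13.2568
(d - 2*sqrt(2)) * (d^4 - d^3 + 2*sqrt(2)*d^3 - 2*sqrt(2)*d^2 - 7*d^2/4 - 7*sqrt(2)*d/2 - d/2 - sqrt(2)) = d^5 - d^4 - 39*d^3/4 + 15*d^2/2 + 14*d + 4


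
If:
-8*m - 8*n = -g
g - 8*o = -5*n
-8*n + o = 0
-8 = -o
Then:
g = 59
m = 51/8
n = 1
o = 8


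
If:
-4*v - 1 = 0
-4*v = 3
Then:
No Solution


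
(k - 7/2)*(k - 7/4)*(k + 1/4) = k^3 - 5*k^2 + 77*k/16 + 49/32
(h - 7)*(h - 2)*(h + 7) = h^3 - 2*h^2 - 49*h + 98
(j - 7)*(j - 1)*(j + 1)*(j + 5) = j^4 - 2*j^3 - 36*j^2 + 2*j + 35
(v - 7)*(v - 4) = v^2 - 11*v + 28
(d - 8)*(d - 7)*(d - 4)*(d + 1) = d^4 - 18*d^3 + 97*d^2 - 108*d - 224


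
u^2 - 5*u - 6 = (u - 6)*(u + 1)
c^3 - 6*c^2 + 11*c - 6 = (c - 3)*(c - 2)*(c - 1)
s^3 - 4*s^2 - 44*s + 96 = (s - 8)*(s - 2)*(s + 6)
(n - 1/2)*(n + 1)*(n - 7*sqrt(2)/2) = n^3 - 7*sqrt(2)*n^2/2 + n^2/2 - 7*sqrt(2)*n/4 - n/2 + 7*sqrt(2)/4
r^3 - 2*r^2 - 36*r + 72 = (r - 6)*(r - 2)*(r + 6)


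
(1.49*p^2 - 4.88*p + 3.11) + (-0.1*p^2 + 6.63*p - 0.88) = 1.39*p^2 + 1.75*p + 2.23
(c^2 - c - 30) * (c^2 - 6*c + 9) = c^4 - 7*c^3 - 15*c^2 + 171*c - 270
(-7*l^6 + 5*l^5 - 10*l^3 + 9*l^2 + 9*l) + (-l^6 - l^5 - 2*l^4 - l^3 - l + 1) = -8*l^6 + 4*l^5 - 2*l^4 - 11*l^3 + 9*l^2 + 8*l + 1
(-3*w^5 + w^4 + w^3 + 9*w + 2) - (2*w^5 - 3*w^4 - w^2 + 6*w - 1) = -5*w^5 + 4*w^4 + w^3 + w^2 + 3*w + 3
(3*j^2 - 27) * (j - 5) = 3*j^3 - 15*j^2 - 27*j + 135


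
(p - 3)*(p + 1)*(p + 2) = p^3 - 7*p - 6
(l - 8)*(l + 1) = l^2 - 7*l - 8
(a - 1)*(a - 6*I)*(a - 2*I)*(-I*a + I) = -I*a^4 - 8*a^3 + 2*I*a^3 + 16*a^2 + 11*I*a^2 - 8*a - 24*I*a + 12*I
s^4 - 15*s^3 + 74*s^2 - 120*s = s*(s - 6)*(s - 5)*(s - 4)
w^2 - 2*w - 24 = (w - 6)*(w + 4)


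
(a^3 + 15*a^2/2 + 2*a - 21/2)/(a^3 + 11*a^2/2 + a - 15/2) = (a + 7)/(a + 5)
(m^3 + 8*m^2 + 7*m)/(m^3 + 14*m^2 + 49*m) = (m + 1)/(m + 7)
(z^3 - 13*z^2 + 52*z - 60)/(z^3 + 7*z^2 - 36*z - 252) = (z^2 - 7*z + 10)/(z^2 + 13*z + 42)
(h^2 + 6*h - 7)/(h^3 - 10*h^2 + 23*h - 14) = (h + 7)/(h^2 - 9*h + 14)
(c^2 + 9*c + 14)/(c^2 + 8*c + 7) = (c + 2)/(c + 1)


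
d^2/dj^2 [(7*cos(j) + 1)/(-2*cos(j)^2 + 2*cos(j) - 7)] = (-252*sin(j)^4*cos(j) - 44*sin(j)^4 + 110*sin(j)^2 - 463*cos(j) + 108*cos(3*j) + 14*cos(5*j) + 110)/(2*sin(j)^2 + 2*cos(j) - 9)^3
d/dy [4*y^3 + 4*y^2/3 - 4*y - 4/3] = 12*y^2 + 8*y/3 - 4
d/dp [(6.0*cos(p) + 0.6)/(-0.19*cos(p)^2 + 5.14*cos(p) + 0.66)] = (1.14*sin(p)^2 - 0.227999999999998*cos(p) - 2.016)*sin(p)/(-0.19*cos(p)^2 + 5.14*cos(p) + 0.66)^2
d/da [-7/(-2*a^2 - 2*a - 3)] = 14*(-2*a - 1)/(2*a^2 + 2*a + 3)^2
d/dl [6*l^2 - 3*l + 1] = 12*l - 3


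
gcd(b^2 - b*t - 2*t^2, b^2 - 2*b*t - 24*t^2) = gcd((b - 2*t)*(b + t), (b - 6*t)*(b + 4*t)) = 1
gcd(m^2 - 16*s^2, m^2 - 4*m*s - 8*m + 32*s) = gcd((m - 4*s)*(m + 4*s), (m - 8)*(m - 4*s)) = -m + 4*s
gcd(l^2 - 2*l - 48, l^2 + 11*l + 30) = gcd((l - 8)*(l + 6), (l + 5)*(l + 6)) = l + 6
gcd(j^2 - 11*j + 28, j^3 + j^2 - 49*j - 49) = j - 7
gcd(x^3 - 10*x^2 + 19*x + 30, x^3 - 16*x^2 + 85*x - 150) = x^2 - 11*x + 30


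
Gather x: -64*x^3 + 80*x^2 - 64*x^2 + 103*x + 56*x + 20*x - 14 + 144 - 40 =-64*x^3 + 16*x^2 + 179*x + 90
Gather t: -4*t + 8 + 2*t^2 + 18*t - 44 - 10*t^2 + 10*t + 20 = -8*t^2 + 24*t - 16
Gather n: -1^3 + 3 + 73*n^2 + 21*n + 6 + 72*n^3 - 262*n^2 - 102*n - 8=72*n^3 - 189*n^2 - 81*n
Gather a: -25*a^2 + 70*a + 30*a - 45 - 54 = -25*a^2 + 100*a - 99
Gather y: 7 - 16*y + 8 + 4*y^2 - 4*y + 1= 4*y^2 - 20*y + 16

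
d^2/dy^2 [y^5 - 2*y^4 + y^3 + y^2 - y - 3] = 20*y^3 - 24*y^2 + 6*y + 2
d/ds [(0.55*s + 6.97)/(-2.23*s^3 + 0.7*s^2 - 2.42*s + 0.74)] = (2.453*s^3 + 46.2443*s^2 - 9.758*s + 17.2744)/(4.9729*s^6 - 3.122*s^5 + 11.2832*s^4 - 6.6884*s^3 + 6.8924*s^2 - 3.5816*s + 0.5476)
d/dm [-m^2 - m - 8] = -2*m - 1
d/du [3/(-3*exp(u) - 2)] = 9*exp(u)/(3*exp(u) + 2)^2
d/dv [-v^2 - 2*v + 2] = -2*v - 2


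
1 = 1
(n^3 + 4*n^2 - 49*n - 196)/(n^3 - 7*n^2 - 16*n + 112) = (n + 7)/(n - 4)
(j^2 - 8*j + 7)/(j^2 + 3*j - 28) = (j^2 - 8*j + 7)/(j^2 + 3*j - 28)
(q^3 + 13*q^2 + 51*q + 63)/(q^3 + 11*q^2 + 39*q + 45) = (q + 7)/(q + 5)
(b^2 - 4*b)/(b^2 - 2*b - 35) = b*(4 - b)/(-b^2 + 2*b + 35)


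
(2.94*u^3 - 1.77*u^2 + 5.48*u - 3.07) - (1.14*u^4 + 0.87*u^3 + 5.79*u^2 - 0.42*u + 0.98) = -1.14*u^4 + 2.07*u^3 - 7.56*u^2 + 5.9*u - 4.05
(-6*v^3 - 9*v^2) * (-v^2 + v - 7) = 6*v^5 + 3*v^4 + 33*v^3 + 63*v^2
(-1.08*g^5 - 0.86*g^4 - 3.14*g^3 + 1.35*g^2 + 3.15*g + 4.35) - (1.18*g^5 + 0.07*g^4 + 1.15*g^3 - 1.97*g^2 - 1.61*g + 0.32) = -2.26*g^5 - 0.93*g^4 - 4.29*g^3 + 3.32*g^2 + 4.76*g + 4.03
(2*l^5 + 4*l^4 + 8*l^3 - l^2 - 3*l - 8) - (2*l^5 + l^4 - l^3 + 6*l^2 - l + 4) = 3*l^4 + 9*l^3 - 7*l^2 - 2*l - 12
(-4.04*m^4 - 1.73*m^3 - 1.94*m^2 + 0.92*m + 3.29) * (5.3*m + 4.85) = -21.412*m^5 - 28.763*m^4 - 18.6725*m^3 - 4.533*m^2 + 21.899*m + 15.9565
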